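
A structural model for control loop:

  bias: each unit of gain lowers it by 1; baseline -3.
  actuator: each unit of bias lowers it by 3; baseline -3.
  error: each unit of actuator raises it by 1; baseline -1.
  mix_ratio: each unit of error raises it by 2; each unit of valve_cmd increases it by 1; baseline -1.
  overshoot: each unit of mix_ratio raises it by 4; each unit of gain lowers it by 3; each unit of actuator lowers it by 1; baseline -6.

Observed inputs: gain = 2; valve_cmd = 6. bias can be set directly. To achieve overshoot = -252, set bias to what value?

Intervening on bias fixes its value directly, overriding its dependence on gain.
Substituting into the error equation gives error = -3*bias - 4.
So mix_ratio = -6*bias - 3.
Substituting into the overshoot equation gives overshoot = -21*bias - 21.
Solve -21*bias - 21 = -252: bias = (-252 + 21) / -21 = 11.

bias = 11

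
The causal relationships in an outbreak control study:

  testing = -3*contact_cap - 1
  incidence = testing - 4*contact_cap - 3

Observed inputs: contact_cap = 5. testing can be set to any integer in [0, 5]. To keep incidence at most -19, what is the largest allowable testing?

Intervening on testing fixes its value directly, overriding its dependence on contact_cap.
Substituting into the incidence equation gives incidence = testing - 23.
Require testing - 23 ≤ -19, so testing ≤ 4.
The largest integer in [0, 5] satisfying this is 4.

testing = 4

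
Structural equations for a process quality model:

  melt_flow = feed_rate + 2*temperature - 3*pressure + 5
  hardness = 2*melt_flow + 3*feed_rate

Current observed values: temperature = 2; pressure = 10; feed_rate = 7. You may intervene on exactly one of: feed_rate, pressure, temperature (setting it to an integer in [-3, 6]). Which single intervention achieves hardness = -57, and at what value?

set feed_rate = -3

Intervening on feed_rate: with other inputs at their observed values, hardness = 5*feed_rate - 42. Solving for -57 gives feed_rate = -3, within [-3, 6].
Intervening on pressure: hardness = -6*pressure + 53. Reaching -57 requires pressure = 55/3, not an integer.
Intervening on temperature: hardness = 4*temperature - 15. Reaching -57 requires temperature = -21/2, not an integer.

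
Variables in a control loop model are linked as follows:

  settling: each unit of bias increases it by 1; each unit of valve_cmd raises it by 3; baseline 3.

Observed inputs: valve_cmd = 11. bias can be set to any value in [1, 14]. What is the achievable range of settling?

37 to 50

Substituting into the settling equation gives settling = bias + 36.
Linear in bias, so extremes are at the endpoints: bias = 1 gives settling = 37; bias = 14 gives settling = 50.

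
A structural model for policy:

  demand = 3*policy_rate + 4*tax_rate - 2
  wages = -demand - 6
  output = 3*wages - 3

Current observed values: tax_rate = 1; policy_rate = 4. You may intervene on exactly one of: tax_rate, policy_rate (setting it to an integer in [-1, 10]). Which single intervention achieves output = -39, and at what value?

set tax_rate = -1

Intervening on tax_rate: with other inputs at their observed values, output = -12*tax_rate - 51. Solving for -39 gives tax_rate = -1, within [-1, 10].
Intervening on policy_rate: output = -9*policy_rate - 27. Reaching -39 requires policy_rate = 4/3, not an integer.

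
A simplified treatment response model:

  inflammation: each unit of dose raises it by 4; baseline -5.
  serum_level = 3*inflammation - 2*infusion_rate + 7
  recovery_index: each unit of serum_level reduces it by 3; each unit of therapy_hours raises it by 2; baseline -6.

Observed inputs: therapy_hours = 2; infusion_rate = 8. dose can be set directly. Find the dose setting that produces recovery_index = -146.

Substituting into the serum_level equation gives serum_level = 12*dose - 24.
So recovery_index = -36*dose + 70.
Solve -36*dose + 70 = -146: dose = (-146 - 70) / -36 = 6.

dose = 6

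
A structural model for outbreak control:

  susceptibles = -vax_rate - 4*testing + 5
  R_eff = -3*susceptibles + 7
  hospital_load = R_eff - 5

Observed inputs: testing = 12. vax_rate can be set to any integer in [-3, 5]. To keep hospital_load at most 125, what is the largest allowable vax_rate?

vax_rate = -2

Substituting into the susceptibles equation gives susceptibles = -vax_rate - 43.
Substituting into the R_eff equation gives R_eff = 3*vax_rate + 136.
Substituting into the hospital_load equation gives hospital_load = 3*vax_rate + 131.
Require 3*vax_rate + 131 ≤ 125, so vax_rate ≤ -2.
The largest integer in [-3, 5] satisfying this is -2.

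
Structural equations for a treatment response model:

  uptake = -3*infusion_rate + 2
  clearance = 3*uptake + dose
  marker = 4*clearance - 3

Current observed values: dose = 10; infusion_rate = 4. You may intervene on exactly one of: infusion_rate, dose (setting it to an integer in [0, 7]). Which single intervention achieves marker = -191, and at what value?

set infusion_rate = 7

Intervening on infusion_rate: with other inputs at their observed values, marker = -36*infusion_rate + 61. Solving for -191 gives infusion_rate = 7, within [0, 7].
Intervening on dose: marker = 4*dose - 123. Reaching -191 requires dose = -17, outside [0, 7].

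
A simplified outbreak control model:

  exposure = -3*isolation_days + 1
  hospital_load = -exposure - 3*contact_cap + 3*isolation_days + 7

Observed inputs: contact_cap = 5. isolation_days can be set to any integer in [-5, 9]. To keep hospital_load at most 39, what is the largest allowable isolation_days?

isolation_days = 8

Substituting into the hospital_load equation gives hospital_load = 6*isolation_days - 9.
Require 6*isolation_days - 9 ≤ 39, so isolation_days ≤ 8.
The largest integer in [-5, 9] satisfying this is 8.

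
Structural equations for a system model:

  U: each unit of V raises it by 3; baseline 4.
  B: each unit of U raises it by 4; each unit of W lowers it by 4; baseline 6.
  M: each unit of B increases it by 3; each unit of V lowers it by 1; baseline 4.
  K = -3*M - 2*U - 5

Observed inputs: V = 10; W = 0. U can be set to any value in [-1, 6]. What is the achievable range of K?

-269 to -3

Intervening on U fixes its value directly, overriding its dependence on V.
Substituting into the B equation gives B = 4*U + 6.
Substituting into the M equation gives M = 12*U + 12.
So K = -38*U - 41.
Linear in U, so extremes are at the endpoints: U = -1 gives K = -3; U = 6 gives K = -269.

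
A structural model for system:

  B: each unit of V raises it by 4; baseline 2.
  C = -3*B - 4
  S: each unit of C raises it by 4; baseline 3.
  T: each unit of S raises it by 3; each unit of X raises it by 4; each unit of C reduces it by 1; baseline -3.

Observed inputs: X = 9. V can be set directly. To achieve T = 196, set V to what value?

Substituting into the C equation gives C = -12*V - 10.
Substituting into the S equation gives S = -48*V - 37.
So T = -132*V - 68.
Solve -132*V - 68 = 196: V = (196 + 68) / -132 = -2.

V = -2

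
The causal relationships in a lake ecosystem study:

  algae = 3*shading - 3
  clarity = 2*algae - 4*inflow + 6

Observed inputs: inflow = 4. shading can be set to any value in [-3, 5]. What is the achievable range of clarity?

Substituting into the clarity equation gives clarity = 6*shading - 16.
Linear in shading, so extremes are at the endpoints: shading = -3 gives clarity = -34; shading = 5 gives clarity = 14.

-34 to 14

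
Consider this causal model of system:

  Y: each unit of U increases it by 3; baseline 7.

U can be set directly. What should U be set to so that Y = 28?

Solve 3*U + 7 = 28: U = (28 - 7) / 3 = 7.

U = 7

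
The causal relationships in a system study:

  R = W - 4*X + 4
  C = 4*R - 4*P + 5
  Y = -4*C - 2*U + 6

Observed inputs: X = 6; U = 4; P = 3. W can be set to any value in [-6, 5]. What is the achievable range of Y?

266 to 442

Substituting into the R equation gives R = W - 20.
C becomes 4*W - 87.
Substituting into the Y equation gives Y = -16*W + 346.
Linear in W, so extremes are at the endpoints: W = -6 gives Y = 442; W = 5 gives Y = 266.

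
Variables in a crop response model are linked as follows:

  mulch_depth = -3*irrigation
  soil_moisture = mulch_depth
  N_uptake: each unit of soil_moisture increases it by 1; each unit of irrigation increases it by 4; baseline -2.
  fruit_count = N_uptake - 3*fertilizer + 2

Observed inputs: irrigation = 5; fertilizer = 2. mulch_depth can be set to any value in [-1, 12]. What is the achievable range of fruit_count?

13 to 26

Intervening on mulch_depth fixes its value directly, overriding its dependence on irrigation.
Substituting into the N_uptake equation gives N_uptake = mulch_depth + 18.
Substituting into the fruit_count equation gives fruit_count = mulch_depth + 14.
Linear in mulch_depth, so extremes are at the endpoints: mulch_depth = -1 gives fruit_count = 13; mulch_depth = 12 gives fruit_count = 26.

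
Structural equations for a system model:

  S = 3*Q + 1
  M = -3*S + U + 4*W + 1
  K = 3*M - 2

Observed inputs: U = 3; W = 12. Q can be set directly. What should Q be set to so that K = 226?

Q = -3

Substituting into the M equation gives M = -9*Q + 49.
Substituting into the K equation gives K = -27*Q + 145.
Solve -27*Q + 145 = 226: Q = (226 - 145) / -27 = -3.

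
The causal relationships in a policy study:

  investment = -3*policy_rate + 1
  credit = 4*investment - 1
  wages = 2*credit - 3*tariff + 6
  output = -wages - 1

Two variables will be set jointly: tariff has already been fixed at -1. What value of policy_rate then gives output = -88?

With tariff held at -1:
Substituting into the credit equation gives credit = -12*policy_rate + 3.
Substituting into the wages equation gives wages = -24*policy_rate + 15.
This gives output = 24*policy_rate - 16.
Solve 24*policy_rate - 16 = -88: policy_rate = (-88 + 16) / 24 = -3.

policy_rate = -3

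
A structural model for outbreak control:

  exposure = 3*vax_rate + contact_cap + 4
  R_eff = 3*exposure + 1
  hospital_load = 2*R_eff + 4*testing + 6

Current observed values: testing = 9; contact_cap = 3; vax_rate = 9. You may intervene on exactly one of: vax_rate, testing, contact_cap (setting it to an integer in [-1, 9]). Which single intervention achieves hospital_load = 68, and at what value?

Intervening on vax_rate: with other inputs at their observed values, hospital_load = 18*vax_rate + 86. Solving for 68 gives vax_rate = -1, within [-1, 9].
Intervening on testing: hospital_load = 4*testing + 212. Reaching 68 requires testing = -36, outside [-1, 9].
Intervening on contact_cap: hospital_load = 6*contact_cap + 230. Reaching 68 requires contact_cap = -27, outside [-1, 9].

set vax_rate = -1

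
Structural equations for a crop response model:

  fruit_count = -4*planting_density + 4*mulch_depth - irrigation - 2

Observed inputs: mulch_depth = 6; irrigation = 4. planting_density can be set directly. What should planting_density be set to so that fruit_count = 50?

Substituting into the fruit_count equation gives fruit_count = -4*planting_density + 18.
Solve -4*planting_density + 18 = 50: planting_density = (50 - 18) / -4 = -8.

planting_density = -8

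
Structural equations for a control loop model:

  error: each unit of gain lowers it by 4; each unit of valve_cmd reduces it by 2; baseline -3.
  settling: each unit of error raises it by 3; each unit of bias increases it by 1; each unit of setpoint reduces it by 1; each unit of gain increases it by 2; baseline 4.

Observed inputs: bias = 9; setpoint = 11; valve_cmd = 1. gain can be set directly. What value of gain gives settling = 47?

gain = -6

Substituting into the error equation gives error = -4*gain - 5.
This gives settling = -10*gain - 13.
Solve -10*gain - 13 = 47: gain = (47 + 13) / -10 = -6.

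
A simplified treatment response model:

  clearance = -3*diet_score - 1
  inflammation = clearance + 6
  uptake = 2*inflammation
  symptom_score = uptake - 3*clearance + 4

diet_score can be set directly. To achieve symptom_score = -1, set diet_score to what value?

Substituting into the inflammation equation gives inflammation = -3*diet_score + 5.
uptake becomes -6*diet_score + 10.
Substituting into the symptom_score equation gives symptom_score = 3*diet_score + 17.
Solve 3*diet_score + 17 = -1: diet_score = (-1 - 17) / 3 = -6.

diet_score = -6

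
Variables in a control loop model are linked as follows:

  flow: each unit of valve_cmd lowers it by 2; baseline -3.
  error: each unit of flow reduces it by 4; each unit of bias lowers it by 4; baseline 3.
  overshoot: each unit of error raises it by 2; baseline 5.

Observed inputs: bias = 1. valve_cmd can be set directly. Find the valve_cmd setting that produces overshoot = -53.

Substituting into the error equation gives error = 8*valve_cmd + 11.
So overshoot = 16*valve_cmd + 27.
Solve 16*valve_cmd + 27 = -53: valve_cmd = (-53 - 27) / 16 = -5.

valve_cmd = -5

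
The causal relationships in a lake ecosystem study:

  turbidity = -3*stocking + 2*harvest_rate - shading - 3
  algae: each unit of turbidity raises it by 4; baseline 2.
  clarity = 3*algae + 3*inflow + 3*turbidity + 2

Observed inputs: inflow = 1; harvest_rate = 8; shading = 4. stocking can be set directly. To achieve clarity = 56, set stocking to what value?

Substituting into the turbidity equation gives turbidity = -3*stocking + 9.
algae becomes -12*stocking + 38.
clarity becomes -45*stocking + 146.
Solve -45*stocking + 146 = 56: stocking = (56 - 146) / -45 = 2.

stocking = 2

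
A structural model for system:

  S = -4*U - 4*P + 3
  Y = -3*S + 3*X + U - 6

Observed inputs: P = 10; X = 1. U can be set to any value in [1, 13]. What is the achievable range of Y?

121 to 277

Substituting into the S equation gives S = -4*U - 37.
This gives Y = 13*U + 108.
Linear in U, so extremes are at the endpoints: U = 1 gives Y = 121; U = 13 gives Y = 277.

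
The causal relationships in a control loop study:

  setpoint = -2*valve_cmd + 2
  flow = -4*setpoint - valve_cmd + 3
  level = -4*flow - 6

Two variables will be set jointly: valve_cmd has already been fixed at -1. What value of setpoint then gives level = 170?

With valve_cmd held at -1:
Intervening on setpoint fixes its value directly, overriding its dependence on valve_cmd.
Substituting into the flow equation gives flow = -4*setpoint + 4.
level becomes 16*setpoint - 22.
Solve 16*setpoint - 22 = 170: setpoint = (170 + 22) / 16 = 12.

setpoint = 12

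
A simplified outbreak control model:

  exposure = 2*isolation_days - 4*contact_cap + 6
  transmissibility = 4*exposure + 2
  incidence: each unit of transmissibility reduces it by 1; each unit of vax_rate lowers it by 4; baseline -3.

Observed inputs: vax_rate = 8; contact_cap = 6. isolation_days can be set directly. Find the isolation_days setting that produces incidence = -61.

isolation_days = 12

Substituting into the exposure equation gives exposure = 2*isolation_days - 18.
Substituting into the transmissibility equation gives transmissibility = 8*isolation_days - 70.
So incidence = -8*isolation_days + 35.
Solve -8*isolation_days + 35 = -61: isolation_days = (-61 - 35) / -8 = 12.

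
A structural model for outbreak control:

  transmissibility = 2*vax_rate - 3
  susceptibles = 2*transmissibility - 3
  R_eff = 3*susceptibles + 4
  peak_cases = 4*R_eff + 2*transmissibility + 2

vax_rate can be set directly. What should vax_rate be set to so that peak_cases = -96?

Substituting into the susceptibles equation gives susceptibles = 4*vax_rate - 9.
This gives R_eff = 12*vax_rate - 23.
This gives peak_cases = 52*vax_rate - 96.
Solve 52*vax_rate - 96 = -96: vax_rate = (-96 + 96) / 52 = 0.

vax_rate = 0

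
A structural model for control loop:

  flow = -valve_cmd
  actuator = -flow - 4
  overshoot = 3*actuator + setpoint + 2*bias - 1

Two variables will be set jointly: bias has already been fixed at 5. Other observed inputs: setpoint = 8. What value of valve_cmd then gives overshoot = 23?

valve_cmd = 6

With bias held at 5:
Substituting into the actuator equation gives actuator = valve_cmd - 4.
overshoot becomes 3*valve_cmd + 5.
Solve 3*valve_cmd + 5 = 23: valve_cmd = (23 - 5) / 3 = 6.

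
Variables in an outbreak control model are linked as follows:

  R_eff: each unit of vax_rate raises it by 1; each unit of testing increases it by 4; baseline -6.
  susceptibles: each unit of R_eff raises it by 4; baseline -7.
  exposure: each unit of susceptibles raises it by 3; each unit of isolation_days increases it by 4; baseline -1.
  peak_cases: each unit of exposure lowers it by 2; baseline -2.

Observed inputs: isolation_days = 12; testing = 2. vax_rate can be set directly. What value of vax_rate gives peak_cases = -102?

Substituting into the R_eff equation gives R_eff = vax_rate + 2.
This gives susceptibles = 4*vax_rate + 1.
exposure becomes 12*vax_rate + 50.
peak_cases becomes -24*vax_rate - 102.
Solve -24*vax_rate - 102 = -102: vax_rate = (-102 + 102) / -24 = 0.

vax_rate = 0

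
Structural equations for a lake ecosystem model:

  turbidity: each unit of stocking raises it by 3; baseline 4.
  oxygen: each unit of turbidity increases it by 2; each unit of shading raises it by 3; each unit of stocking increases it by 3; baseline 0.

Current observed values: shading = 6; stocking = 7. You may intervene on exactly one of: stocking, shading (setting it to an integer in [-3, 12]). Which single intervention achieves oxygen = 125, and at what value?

set stocking = 11

Intervening on stocking: with other inputs at their observed values, oxygen = 9*stocking + 26. Solving for 125 gives stocking = 11, within [-3, 12].
Intervening on shading: oxygen = 3*shading + 71. Reaching 125 requires shading = 18, outside [-3, 12].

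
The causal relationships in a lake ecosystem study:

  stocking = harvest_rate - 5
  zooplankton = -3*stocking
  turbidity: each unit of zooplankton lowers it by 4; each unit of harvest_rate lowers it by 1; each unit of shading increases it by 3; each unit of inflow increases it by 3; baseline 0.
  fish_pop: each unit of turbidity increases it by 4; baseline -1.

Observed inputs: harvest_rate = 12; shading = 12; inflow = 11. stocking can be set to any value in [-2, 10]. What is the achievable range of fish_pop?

Intervening on stocking fixes its value directly, overriding its dependence on harvest_rate.
Substituting into the turbidity equation gives turbidity = 12*stocking + 57.
So fish_pop = 48*stocking + 227.
Linear in stocking, so extremes are at the endpoints: stocking = -2 gives fish_pop = 131; stocking = 10 gives fish_pop = 707.

131 to 707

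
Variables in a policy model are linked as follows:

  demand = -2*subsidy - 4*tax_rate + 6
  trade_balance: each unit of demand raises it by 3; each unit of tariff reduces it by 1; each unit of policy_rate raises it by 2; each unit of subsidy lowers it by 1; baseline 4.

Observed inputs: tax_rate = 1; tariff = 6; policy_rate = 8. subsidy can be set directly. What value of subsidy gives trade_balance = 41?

subsidy = -3

Substituting into the demand equation gives demand = -2*subsidy + 2.
Substituting into the trade_balance equation gives trade_balance = -7*subsidy + 20.
Solve -7*subsidy + 20 = 41: subsidy = (41 - 20) / -7 = -3.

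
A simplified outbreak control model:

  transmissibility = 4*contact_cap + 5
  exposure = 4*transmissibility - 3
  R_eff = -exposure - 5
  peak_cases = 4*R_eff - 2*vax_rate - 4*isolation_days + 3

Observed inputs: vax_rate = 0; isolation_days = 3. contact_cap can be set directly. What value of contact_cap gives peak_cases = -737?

Substituting into the exposure equation gives exposure = 16*contact_cap + 17.
R_eff becomes -16*contact_cap - 22.
Substituting into the peak_cases equation gives peak_cases = -64*contact_cap - 97.
Solve -64*contact_cap - 97 = -737: contact_cap = (-737 + 97) / -64 = 10.

contact_cap = 10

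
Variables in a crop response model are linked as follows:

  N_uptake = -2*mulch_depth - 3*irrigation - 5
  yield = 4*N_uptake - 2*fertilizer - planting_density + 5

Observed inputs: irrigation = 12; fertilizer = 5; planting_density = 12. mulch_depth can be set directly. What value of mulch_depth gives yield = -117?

Substituting into the N_uptake equation gives N_uptake = -2*mulch_depth - 41.
Substituting into the yield equation gives yield = -8*mulch_depth - 181.
Solve -8*mulch_depth - 181 = -117: mulch_depth = (-117 + 181) / -8 = -8.

mulch_depth = -8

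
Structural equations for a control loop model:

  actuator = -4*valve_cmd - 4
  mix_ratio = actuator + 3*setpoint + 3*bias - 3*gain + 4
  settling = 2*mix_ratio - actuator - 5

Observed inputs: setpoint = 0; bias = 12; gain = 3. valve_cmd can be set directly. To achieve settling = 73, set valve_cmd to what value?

valve_cmd = -5

Substituting into the mix_ratio equation gives mix_ratio = -4*valve_cmd + 27.
settling becomes -4*valve_cmd + 53.
Solve -4*valve_cmd + 53 = 73: valve_cmd = (73 - 53) / -4 = -5.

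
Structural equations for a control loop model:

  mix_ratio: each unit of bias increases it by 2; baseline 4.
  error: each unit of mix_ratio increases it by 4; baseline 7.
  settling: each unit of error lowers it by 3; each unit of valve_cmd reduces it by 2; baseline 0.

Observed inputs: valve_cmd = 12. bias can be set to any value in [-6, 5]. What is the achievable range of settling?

Substituting into the error equation gives error = 8*bias + 23.
Substituting into the settling equation gives settling = -24*bias - 93.
Linear in bias, so extremes are at the endpoints: bias = -6 gives settling = 51; bias = 5 gives settling = -213.

-213 to 51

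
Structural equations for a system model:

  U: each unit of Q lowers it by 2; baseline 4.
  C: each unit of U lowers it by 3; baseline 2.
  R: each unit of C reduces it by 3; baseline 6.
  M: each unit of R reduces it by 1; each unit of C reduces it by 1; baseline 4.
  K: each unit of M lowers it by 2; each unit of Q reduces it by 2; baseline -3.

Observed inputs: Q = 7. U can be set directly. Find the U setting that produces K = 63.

Intervening on U fixes its value directly, overriding its dependence on Q.
Substituting into the R equation gives R = 9*U.
Substituting into the M equation gives M = -6*U + 2.
Substituting into the K equation gives K = 12*U - 21.
Solve 12*U - 21 = 63: U = (63 + 21) / 12 = 7.

U = 7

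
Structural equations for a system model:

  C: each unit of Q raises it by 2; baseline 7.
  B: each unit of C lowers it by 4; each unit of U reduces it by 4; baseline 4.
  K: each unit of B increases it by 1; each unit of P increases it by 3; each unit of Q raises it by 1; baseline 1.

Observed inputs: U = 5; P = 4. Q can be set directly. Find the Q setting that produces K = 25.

Q = -8

Substituting into the B equation gives B = -8*Q - 44.
Substituting into the K equation gives K = -7*Q - 31.
Solve -7*Q - 31 = 25: Q = (25 + 31) / -7 = -8.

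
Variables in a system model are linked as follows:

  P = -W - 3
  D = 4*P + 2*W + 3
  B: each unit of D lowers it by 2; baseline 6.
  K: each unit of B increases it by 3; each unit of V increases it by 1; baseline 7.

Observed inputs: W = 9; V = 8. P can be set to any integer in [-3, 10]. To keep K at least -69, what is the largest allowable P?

P = -1

Intervening on P fixes its value directly, overriding its dependence on W.
Substituting into the D equation gives D = 4*P + 21.
So B = -8*P - 36.
Substituting into the K equation gives K = -24*P - 93.
Require -24*P - 93 ≥ -69, so P ≤ -1.
The largest integer in [-3, 10] satisfying this is -1.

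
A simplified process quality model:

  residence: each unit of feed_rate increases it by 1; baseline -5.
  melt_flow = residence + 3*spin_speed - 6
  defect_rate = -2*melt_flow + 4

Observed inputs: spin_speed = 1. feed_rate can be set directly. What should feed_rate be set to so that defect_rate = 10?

Substituting into the melt_flow equation gives melt_flow = feed_rate - 8.
Substituting into the defect_rate equation gives defect_rate = -2*feed_rate + 20.
Solve -2*feed_rate + 20 = 10: feed_rate = (10 - 20) / -2 = 5.

feed_rate = 5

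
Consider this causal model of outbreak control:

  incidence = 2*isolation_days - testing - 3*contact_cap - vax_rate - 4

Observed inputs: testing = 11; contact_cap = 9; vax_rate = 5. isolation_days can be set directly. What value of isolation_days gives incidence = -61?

isolation_days = -7

Substituting into the incidence equation gives incidence = 2*isolation_days - 47.
Solve 2*isolation_days - 47 = -61: isolation_days = (-61 + 47) / 2 = -7.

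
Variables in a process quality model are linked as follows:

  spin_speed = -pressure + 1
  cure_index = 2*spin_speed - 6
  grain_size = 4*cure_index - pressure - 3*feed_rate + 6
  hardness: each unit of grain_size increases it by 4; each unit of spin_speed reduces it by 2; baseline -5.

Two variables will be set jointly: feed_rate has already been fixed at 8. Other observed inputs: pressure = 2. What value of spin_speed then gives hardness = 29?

spin_speed = 7

With feed_rate held at 8:
Intervening on spin_speed fixes its value directly, overriding its dependence on pressure.
Substituting into the grain_size equation gives grain_size = 8*spin_speed - 44.
Substituting into the hardness equation gives hardness = 30*spin_speed - 181.
Solve 30*spin_speed - 181 = 29: spin_speed = (29 + 181) / 30 = 7.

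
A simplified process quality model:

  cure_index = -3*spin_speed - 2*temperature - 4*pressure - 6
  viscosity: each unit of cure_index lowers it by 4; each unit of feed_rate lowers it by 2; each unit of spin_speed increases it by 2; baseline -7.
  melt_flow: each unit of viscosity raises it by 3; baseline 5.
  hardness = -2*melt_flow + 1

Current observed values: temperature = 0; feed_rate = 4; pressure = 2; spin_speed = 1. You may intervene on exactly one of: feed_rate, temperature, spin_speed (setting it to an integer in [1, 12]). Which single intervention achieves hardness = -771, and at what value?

set temperature = 9

Intervening on feed_rate: hardness = 12*feed_rate - 387. Reaching -771 requires feed_rate = -32, outside [1, 12].
Intervening on temperature: with other inputs at their observed values, hardness = -48*temperature - 339. Solving for -771 gives temperature = 9, within [1, 12].
Intervening on spin_speed: hardness = -84*spin_speed - 255. Reaching -771 requires spin_speed = 43/7, not an integer.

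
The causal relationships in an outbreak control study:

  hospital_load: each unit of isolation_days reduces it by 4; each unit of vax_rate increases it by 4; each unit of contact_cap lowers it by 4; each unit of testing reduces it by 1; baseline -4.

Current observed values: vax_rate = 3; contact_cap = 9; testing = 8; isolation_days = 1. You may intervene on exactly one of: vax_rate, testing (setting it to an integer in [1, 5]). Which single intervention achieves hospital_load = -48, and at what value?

Intervening on vax_rate: with other inputs at their observed values, hospital_load = 4*vax_rate - 52. Solving for -48 gives vax_rate = 1, within [1, 5].
Intervening on testing: hospital_load = -testing - 32. Reaching -48 requires testing = 16, outside [1, 5].

set vax_rate = 1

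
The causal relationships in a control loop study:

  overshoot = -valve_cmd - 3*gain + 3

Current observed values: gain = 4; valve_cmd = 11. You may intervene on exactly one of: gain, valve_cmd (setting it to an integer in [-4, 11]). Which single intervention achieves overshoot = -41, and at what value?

Intervening on gain: with other inputs at their observed values, overshoot = -3*gain - 8. Solving for -41 gives gain = 11, within [-4, 11].
Intervening on valve_cmd: overshoot = -valve_cmd - 9. Reaching -41 requires valve_cmd = 32, outside [-4, 11].

set gain = 11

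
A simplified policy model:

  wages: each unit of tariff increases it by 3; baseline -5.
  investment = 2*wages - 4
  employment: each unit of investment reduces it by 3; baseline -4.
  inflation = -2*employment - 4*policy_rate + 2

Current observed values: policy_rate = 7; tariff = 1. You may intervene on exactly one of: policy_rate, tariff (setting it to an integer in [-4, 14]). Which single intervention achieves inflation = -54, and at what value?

set policy_rate = 4

Intervening on policy_rate: with other inputs at their observed values, inflation = -4*policy_rate - 38. Solving for -54 gives policy_rate = 4, within [-4, 14].
Intervening on tariff: inflation = 36*tariff - 102. Reaching -54 requires tariff = 4/3, not an integer.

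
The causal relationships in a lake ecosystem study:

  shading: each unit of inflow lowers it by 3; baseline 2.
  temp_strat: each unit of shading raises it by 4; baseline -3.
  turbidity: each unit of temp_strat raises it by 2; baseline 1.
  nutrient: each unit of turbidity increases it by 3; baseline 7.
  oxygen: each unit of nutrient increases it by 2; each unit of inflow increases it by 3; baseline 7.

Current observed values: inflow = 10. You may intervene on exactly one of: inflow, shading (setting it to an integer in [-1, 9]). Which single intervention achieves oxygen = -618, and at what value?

Intervening on inflow: with other inputs at their observed values, oxygen = -141*inflow + 87. Solving for -618 gives inflow = 5, within [-1, 9].
Intervening on shading: oxygen = 48*shading + 21. Reaching -618 requires shading = -213/16, not an integer.

set inflow = 5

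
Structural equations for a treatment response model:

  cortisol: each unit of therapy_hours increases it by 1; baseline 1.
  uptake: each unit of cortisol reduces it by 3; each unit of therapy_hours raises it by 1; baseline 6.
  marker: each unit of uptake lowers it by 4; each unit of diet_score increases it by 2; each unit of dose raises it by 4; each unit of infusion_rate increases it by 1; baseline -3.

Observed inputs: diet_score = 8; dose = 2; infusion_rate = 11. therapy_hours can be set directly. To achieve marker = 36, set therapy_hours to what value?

Substituting into the uptake equation gives uptake = -2*therapy_hours + 3.
This gives marker = 8*therapy_hours + 20.
Solve 8*therapy_hours + 20 = 36: therapy_hours = (36 - 20) / 8 = 2.

therapy_hours = 2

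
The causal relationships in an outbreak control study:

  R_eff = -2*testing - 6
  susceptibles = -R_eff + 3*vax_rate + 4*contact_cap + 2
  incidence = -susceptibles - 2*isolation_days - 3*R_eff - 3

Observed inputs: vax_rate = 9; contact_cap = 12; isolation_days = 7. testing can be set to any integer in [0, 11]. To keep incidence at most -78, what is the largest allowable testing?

Substituting into the susceptibles equation gives susceptibles = 2*testing + 83.
Substituting into the incidence equation gives incidence = 4*testing - 82.
Require 4*testing - 82 ≤ -78, so testing ≤ 1.
The largest integer in [0, 11] satisfying this is 1.

testing = 1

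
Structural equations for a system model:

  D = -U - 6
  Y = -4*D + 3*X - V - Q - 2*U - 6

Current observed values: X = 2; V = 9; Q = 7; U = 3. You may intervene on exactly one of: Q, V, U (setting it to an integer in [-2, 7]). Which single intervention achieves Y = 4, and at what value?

Intervening on Q: Y = -Q + 21. Reaching 4 requires Q = 17, outside [-2, 7].
Intervening on V: Y = -V + 23. Reaching 4 requires V = 19, outside [-2, 7].
Intervening on U: with other inputs at their observed values, Y = 2*U + 8. Solving for 4 gives U = -2, within [-2, 7].

set U = -2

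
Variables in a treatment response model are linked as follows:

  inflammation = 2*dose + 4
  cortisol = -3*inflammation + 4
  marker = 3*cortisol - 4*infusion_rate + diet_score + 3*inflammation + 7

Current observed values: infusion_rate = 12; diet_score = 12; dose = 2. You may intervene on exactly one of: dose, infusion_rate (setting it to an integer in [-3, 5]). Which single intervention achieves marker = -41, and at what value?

set dose = 0

Intervening on dose: with other inputs at their observed values, marker = -12*dose - 41. Solving for -41 gives dose = 0, within [-3, 5].
Intervening on infusion_rate: marker = -4*infusion_rate - 17. Reaching -41 requires infusion_rate = 6, outside [-3, 5].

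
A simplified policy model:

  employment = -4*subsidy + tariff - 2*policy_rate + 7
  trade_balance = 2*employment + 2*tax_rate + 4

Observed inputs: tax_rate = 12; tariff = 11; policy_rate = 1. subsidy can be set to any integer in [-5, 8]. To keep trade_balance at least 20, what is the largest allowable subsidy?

subsidy = 5

Substituting into the employment equation gives employment = -4*subsidy + 16.
So trade_balance = -8*subsidy + 60.
Require -8*subsidy + 60 ≥ 20, so subsidy ≤ 5.
The largest integer in [-5, 8] satisfying this is 5.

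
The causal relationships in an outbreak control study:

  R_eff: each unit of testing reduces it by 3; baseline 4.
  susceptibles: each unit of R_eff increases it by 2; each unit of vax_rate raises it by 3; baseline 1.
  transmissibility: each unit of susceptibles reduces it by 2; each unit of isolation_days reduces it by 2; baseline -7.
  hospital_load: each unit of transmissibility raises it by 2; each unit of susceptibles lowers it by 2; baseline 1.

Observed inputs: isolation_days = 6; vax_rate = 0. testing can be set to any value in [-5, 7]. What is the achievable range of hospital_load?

Substituting into the susceptibles equation gives susceptibles = -6*testing + 9.
So transmissibility = 12*testing - 37.
So hospital_load = 36*testing - 91.
Linear in testing, so extremes are at the endpoints: testing = -5 gives hospital_load = -271; testing = 7 gives hospital_load = 161.

-271 to 161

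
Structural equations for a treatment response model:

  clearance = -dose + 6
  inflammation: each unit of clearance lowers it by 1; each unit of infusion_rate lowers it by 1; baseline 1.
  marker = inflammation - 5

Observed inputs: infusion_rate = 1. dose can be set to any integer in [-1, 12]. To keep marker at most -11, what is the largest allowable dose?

Substituting into the inflammation equation gives inflammation = dose - 6.
Substituting into the marker equation gives marker = dose - 11.
Require dose - 11 ≤ -11, so dose ≤ 0.
The largest integer in [-1, 12] satisfying this is 0.

dose = 0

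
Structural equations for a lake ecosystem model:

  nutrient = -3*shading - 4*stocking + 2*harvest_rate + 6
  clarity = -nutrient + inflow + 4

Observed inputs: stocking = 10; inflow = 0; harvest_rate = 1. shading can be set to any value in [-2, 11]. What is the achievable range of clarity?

30 to 69

Substituting into the nutrient equation gives nutrient = -3*shading - 32.
This gives clarity = 3*shading + 36.
Linear in shading, so extremes are at the endpoints: shading = -2 gives clarity = 30; shading = 11 gives clarity = 69.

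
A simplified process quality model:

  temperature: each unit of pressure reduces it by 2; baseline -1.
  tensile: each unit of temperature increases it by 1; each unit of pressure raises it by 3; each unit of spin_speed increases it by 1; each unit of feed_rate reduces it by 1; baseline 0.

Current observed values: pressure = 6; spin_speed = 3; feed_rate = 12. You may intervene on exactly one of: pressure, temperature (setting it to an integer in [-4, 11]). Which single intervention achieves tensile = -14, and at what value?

Intervening on pressure: with other inputs at their observed values, tensile = pressure - 10. Solving for -14 gives pressure = -4, within [-4, 11].
Intervening on temperature: tensile = temperature + 9. Reaching -14 requires temperature = -23, outside [-4, 11].

set pressure = -4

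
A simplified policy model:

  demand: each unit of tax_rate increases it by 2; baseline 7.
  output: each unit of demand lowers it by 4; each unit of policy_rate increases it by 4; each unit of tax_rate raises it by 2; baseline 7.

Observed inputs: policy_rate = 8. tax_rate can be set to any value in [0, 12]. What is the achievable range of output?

Substituting into the output equation gives output = -6*tax_rate + 11.
Linear in tax_rate, so extremes are at the endpoints: tax_rate = 0 gives output = 11; tax_rate = 12 gives output = -61.

-61 to 11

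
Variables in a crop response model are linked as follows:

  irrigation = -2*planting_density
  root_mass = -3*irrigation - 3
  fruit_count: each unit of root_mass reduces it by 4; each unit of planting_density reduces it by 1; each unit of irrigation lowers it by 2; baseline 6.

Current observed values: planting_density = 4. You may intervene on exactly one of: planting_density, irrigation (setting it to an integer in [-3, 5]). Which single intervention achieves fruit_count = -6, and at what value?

set irrigation = -2

Intervening on planting_density: fruit_count = -21*planting_density + 18. Reaching -6 requires planting_density = 8/7, not an integer.
Intervening on irrigation: with other inputs at their observed values, fruit_count = 10*irrigation + 14. Solving for -6 gives irrigation = -2, within [-3, 5].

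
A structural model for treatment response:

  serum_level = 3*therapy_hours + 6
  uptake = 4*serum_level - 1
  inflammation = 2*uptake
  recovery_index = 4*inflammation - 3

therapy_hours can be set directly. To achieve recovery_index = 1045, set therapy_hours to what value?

Substituting into the uptake equation gives uptake = 12*therapy_hours + 23.
Substituting into the inflammation equation gives inflammation = 24*therapy_hours + 46.
Substituting into the recovery_index equation gives recovery_index = 96*therapy_hours + 181.
Solve 96*therapy_hours + 181 = 1045: therapy_hours = (1045 - 181) / 96 = 9.

therapy_hours = 9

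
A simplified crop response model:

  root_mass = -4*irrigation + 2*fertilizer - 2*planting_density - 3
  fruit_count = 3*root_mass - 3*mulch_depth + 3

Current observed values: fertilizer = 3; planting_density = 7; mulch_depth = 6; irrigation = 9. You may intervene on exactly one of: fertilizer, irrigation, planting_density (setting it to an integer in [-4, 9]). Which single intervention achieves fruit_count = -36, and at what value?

set irrigation = -1

Intervening on fertilizer: fruit_count = 6*fertilizer - 174. Reaching -36 requires fertilizer = 23, outside [-4, 9].
Intervening on irrigation: with other inputs at their observed values, fruit_count = -12*irrigation - 48. Solving for -36 gives irrigation = -1, within [-4, 9].
Intervening on planting_density: fruit_count = -6*planting_density - 114. Reaching -36 requires planting_density = -13, outside [-4, 9].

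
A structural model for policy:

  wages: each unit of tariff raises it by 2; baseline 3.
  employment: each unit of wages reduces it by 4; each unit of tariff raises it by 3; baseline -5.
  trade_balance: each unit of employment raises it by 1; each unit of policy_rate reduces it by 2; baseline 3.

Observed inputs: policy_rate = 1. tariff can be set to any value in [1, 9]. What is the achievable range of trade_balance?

-61 to -21

Substituting into the employment equation gives employment = -5*tariff - 17.
So trade_balance = -5*tariff - 16.
Linear in tariff, so extremes are at the endpoints: tariff = 1 gives trade_balance = -21; tariff = 9 gives trade_balance = -61.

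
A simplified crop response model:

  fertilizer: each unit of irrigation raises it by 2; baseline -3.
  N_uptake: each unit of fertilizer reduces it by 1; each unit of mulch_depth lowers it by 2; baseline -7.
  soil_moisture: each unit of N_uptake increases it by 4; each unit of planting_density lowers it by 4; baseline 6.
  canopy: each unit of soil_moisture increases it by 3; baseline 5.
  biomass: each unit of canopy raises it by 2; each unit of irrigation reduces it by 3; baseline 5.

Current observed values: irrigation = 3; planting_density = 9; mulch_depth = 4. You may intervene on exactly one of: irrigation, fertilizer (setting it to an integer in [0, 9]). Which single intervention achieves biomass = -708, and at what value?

set irrigation = 5

Intervening on irrigation: with other inputs at their observed values, biomass = -51*irrigation - 453. Solving for -708 gives irrigation = 5, within [0, 9].
Intervening on fertilizer: biomass = -24*fertilizer - 534. Reaching -708 requires fertilizer = 29/4, not an integer.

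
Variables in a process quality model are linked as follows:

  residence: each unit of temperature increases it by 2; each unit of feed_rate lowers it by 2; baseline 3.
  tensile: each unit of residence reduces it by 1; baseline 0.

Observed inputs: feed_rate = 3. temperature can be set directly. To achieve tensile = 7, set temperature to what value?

temperature = -2

Substituting into the residence equation gives residence = 2*temperature - 3.
So tensile = -2*temperature + 3.
Solve -2*temperature + 3 = 7: temperature = (7 - 3) / -2 = -2.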